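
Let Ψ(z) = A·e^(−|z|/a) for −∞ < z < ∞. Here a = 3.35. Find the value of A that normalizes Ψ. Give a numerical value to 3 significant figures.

A ≈ 0.546

Require ∫ |Ψ|² dz = 1 over the whole domain.
∫|Ψ|² dz = A²·(a).
So A² = (a)^(−1).
Plugging in a = 3.35 yields A = 0.5464.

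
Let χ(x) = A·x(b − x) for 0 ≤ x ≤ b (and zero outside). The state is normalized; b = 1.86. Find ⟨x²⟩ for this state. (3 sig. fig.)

⟨x²⟩ = ∫ x^2 |χ|² dx over the full domain.
Since the A² factors cancel between numerator and denominator, ⟨x²⟩ = 2·b^2/7.
Putting b = 1.86 gives 0.9885.

⟨x^2⟩ ≈ 0.988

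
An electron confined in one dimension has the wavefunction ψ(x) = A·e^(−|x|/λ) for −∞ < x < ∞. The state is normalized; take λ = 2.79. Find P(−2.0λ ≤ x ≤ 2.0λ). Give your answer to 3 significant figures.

P ≈ 0.982

|ψ|² is the probability density, so P = ∫_{−2.0λ}^{2.0λ} |ψ|² dx.
Since A² = 1/(λ), this is the region integral divided by the full normalization integral.
Both integrals are even about x = 0, so only the x ≥ 0 halves are needed (the factors of 2 cancel). Let u = x/λ; then A² and the length scale cancel, so P = ∫_{0}^{2.0} e^(-2·u) du ÷ ∫_{0}^{∞} e^(-2·u) du.
An antiderivative of e^(-2·u) is -e^(-2·u)/2; evaluating from 0 to 2.0 gives 1/2 - e^(-4)/2, while the full integral is 1/2.
Evaluating gives P = 0.9817.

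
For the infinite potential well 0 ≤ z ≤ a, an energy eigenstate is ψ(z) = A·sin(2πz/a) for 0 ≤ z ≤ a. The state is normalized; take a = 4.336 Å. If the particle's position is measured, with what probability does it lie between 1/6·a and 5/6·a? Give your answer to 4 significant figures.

P ≈ 0.8045

The probability is P = ∫ |ψ|² dz over [1/6·a, 5/6·a].
The normalization integral ∫|ψ|²dz over the whole domain equals a/2·A², and A² cancels in the ratio.
In terms of u = z/a (A² and the length scale cancel between numerator and denominator), P = [∫_{1/6}^{5/6} sin(2·π·u)^2 du] / [∫_{0}^{1} sin(2·π·u)^2 du].
Using ∫ sin(2·π·u)^2 du = u/2 - sin(4·π·u)/(8·π), the numerator is √(3)/(8·π) + 1/3 and the denominator is 1/2.
The result is P = √(3)/(4·π) + 2/3.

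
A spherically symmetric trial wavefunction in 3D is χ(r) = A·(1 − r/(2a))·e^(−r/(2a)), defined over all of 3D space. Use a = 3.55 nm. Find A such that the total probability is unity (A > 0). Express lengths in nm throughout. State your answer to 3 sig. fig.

Require ∫ |χ|² 4πr² dr = 1 over the whole domain.
In 3D with spherical symmetry the volume element is 4πr² dr.
The integral (without the A² prefactor) comes out to 8·π·a^3.
So A² = (8·π·a^3)^(−1).
With a = 3.55: A² = 0.0008894 and A = 0.02982.

A ≈ 0.0298 nm^(-3/2)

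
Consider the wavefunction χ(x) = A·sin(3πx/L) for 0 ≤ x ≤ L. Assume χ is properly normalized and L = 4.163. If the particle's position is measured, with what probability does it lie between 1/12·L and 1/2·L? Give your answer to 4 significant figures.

P ≈ 0.4697

|χ|² is the probability density, so P = ∫_{1/12·L}^{1/2·L} |χ|² dx.
The normalization integral ∫|χ|²dx over the whole domain equals L/2·A², and A² cancels in the ratio.
In terms of u = x/L (A² and the length scale cancel between numerator and denominator), P = [∫_{1/12}^{1/2} sin(3·π·u)^2 du] / [∫_{0}^{1} sin(3·π·u)^2 du].
With ∫ sin(3·π·u)^2 du = u/2 - sin(6·π·u)/(12·π) + C, the region integral is 1/(12·π) + 5/24 and the full one is 1/2.
The result is P = (2 + 5·π)/(12·π).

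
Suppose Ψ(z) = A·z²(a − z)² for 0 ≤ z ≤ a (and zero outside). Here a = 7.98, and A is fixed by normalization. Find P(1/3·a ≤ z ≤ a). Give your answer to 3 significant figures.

|Ψ|² is the probability density, so P = ∫_{1/3·a}^{a} |Ψ|² dz.
The normalization integral ∫|Ψ|²dz over the whole domain equals a^9/630·A², and A² cancels in the ratio.
Substituting u = z/a, A² and the length scale cancel in the ratio: P = ∫_{1/3}^{1} u^4·(1 - u)^4 du / ∫_{0}^{1} u^4·(1 - u)^4 du.
With ∫ u^4·(1 - u)^4 du = u^5·(70·u^4 - 315·u^3 + 540·u^2 - 420·u + 126)/630 + C, the region integral is ≈ 0.0013574 and the full one is 1/630.
Evaluating gives P = 0.8552.

P ≈ 0.855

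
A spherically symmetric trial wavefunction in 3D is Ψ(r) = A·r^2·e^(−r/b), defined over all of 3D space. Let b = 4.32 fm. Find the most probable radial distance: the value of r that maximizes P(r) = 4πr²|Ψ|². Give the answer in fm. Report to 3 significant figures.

Set d/dr [P(r) = 4πr²|Ψ|²] = 0 and solve for r > 0.
Solving yields r = 3·b.
With b = 4.32, the most probable radial distance is 12.96 fm.

r ≈ 13.0 fm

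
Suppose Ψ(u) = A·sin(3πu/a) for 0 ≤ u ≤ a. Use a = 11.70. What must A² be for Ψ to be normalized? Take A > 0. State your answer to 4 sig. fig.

A^2 ≈ 0.1709

The normalization condition is ∫|Ψ|² du = 1 from 0 to a.
Using sin²θ = (1 − cos 2θ)/2, with Ψ = A·sin(3πu/a), the integral evaluates to A²·[a/2].
Plugging in a = 11.70 yields A = 0.41345.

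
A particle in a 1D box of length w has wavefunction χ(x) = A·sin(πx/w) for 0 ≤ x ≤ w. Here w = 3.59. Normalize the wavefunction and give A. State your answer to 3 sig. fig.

A ≈ 0.746

We need A² ∫|f|² dx = 1, taking the integral from 0 to w.
With ∫₀^w sin²(nπx/w) dx = w/2, the integral (without the A² prefactor) comes out to w/2.
Hence A² = 1/[w/2].
Substituting w = 3.59 gives A² = 0.5571, so A = 0.7464.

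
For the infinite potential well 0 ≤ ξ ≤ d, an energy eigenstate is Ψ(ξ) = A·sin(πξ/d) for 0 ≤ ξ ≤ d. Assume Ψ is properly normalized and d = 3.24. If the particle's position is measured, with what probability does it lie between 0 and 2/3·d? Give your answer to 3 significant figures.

P = ∫_{0}^{2/3·d} |Ψ(ξ)|² dξ.
The normalization integral ∫|Ψ|²dξ over the whole domain equals d/2·A², and A² cancels in the ratio.
In terms of u = ξ/d (A² and the length scale cancel between numerator and denominator), P = [∫_{0}^{2/3} sin(π·u)^2 du] / [∫_{0}^{1} sin(π·u)^2 du].
With ∫ sin(π·u)^2 du = u/2 - sin(2·π·u)/(4·π) + C, the region integral is √(3)/(8·π) + 1/3 and the full one is 1/2.
The result is P = √(3)/(4·π) + 2/3.

P ≈ 0.804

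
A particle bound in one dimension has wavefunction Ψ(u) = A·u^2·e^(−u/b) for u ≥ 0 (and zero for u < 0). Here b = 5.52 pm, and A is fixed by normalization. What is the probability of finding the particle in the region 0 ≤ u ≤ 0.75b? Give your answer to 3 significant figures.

P ≈ 0.0186

P = ∫_{0}^{0.75b} |Ψ(u)|² du.
With A² fixed by ∫|Ψ|² = 1, i.e. A² = (3·b^5/4)^(−1), substitute and integrate.
In terms of t = u/b (A² and the length scale cancel between numerator and denominator), P = [∫_{0}^{0.75} t^4·e^(-2·t) dt] / [∫_{0}^{∞} t^4·e^(-2·t) dt].
An antiderivative of t^4·e^(-2·t) is -(t^4/2 + t^3 + 3·t^2/2 + 3·t/2 + 3/4)·e^(-2·t); evaluating from 0 to 0.75 gives 3/4 - 1689·e^(-3/2)/512, while the full integral is 3/4.
Evaluating gives P = 0.01858.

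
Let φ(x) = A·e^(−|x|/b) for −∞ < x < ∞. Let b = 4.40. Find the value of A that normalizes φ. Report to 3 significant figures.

We need A² ∫|f|² dx = 1, taking the integral from −∞ to ∞.
Recall ∫₀^∞ x^m e^(−x/β) dx = m!·β^(m+1), the integral (without the A² prefactor) comes out to b.
Hence A² = 1/[b].
With b = 4.40: A² = 0.2273 and A = 0.4767.

A ≈ 0.477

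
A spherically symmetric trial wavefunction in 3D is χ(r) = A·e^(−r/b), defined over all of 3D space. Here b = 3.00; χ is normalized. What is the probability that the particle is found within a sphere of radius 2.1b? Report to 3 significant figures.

With dV = 4πr²dr, the probability is ∫|χ|² dV over r ≤ 2.1b.
The full normalization integral is A²·[π·b^3] = 1, fixing A².
In terms of u = r/b (A², 4π and the length scale all cancel between numerator and denominator), P = [∫_{0}^{2.1} u^2·e^(-2·u) du] / [∫_{0}^{∞} u^2·e^(-2·u) du].
Using ∫ u^2·e^(-2·u) du = -(2·u^2 + 2·u + 1)·e^(-2·u)/4, the numerator is 1/4 - 701·e^(-21/5)/200 and the denominator is 1/4.
The region integral divided by the full integral gives P = 0.7898.

P ≈ 0.790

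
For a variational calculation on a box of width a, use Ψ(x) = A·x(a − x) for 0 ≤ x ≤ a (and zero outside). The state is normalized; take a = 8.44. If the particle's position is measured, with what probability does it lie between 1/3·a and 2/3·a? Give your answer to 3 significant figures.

The probability is P = ∫ |Ψ|² dx over [1/3·a, 2/3·a].
With A² fixed by ∫|Ψ|² = 1, i.e. A² = (a^5/30)^(−1), substitute and integrate.
In terms of u = x/a (A² and the length scale cancel between numerator and denominator), P = [∫_{1/3}^{2/3} u^2·(1 - u)^2 du] / [∫_{0}^{1} u^2·(1 - u)^2 du].
An antiderivative of u^2·(1 - u)^2 is u^3·(6·u^2 - 15·u + 10)/30; evaluating from 1/3 to 2/3 gives 47/2430, while the full integral is 1/30.
Evaluating gives P = 47/81.

P ≈ 0.580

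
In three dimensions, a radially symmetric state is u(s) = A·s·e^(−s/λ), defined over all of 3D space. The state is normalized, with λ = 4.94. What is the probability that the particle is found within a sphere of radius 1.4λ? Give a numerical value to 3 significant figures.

P ≈ 0.152

Integrate the radial probability density 4πs²|u|² over s ≤ 1.4λ.
The full normalization integral is A²·[3·π·λ^5] = 1, fixing A².
Let t = s/λ; then A², 4π and the length scale all cancel, so P = ∫_{0}^{1.4} t^4·e^(-2·t) dt ÷ ∫_{0}^{∞} t^4·e^(-2·t) dt.
With ∫ t^4·e^(-2·t) dt = -(t^4/2 + t^3 + 3·t^2/2 + 3·t/2 + 3/4)·e^(-2·t) + C, the region integral is ≈ 0.11424 and the full one is 3/4.
The region integral divided by the full integral gives P = 0.1523.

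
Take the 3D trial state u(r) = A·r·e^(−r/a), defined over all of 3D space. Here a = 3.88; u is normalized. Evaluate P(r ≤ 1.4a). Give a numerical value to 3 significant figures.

Integrate the radial probability density 4πr²|u|² over r ≤ 1.4a.
The full normalization integral is A²·[3·π·a^5] = 1, fixing A².
Substituting t = r/a, A², 4π and the length scale all cancel in the ratio: P = ∫_{0}^{1.4} t^4·e^(-2·t) dt / ∫_{0}^{∞} t^4·e^(-2·t) dt.
With ∫ t^4·e^(-2·t) dt = -(t^4/2 + t^3 + 3·t^2/2 + 3·t/2 + 3/4)·e^(-2·t) + C, the region integral is ≈ 0.11424 and the full one is 3/4.
This evaluates to P = 0.1523.

P ≈ 0.152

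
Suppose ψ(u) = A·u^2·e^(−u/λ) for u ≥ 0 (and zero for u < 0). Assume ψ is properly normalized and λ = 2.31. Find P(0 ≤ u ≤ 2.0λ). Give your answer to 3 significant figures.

|ψ|² is the probability density, so P = ∫_{0}^{2.0λ} |ψ|² du.
The normalization integral ∫|ψ|²du over the whole domain equals 3·λ^5/4·A², and A² cancels in the ratio.
In terms of t = u/λ (A² and the length scale cancel between numerator and denominator), P = [∫_{0}^{2.0} t^4·e^(-2·t) dt] / [∫_{0}^{∞} t^4·e^(-2·t) dt].
An antiderivative of t^4·e^(-2·t) is -(t^4/2 + t^3 + 3·t^2/2 + 3·t/2 + 3/4)·e^(-2·t); evaluating from 0 to 2.0 gives 3/4 - 103·e^(-4)/4, while the full integral is 3/4.
The result is P = 0.3712.

P ≈ 0.371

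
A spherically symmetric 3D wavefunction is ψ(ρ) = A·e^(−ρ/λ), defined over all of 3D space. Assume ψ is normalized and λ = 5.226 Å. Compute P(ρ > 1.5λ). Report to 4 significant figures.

P = ∫ |ψ|² 4πρ² dρ over ρ > 1.5λ.
The full normalization integral is A²·[π·λ^3] = 1, fixing A².
In terms of u = ρ/λ (A², 4π and the length scale all cancel between numerator and denominator), P = [∫_{1.5}^{∞} u^2·e^(-2·u) du] / [∫_{0}^{∞} u^2·e^(-2·u) du].
With ∫ u^2·e^(-2·u) du = -(2·u^2 + 2·u + 1)·e^(-2·u)/4 + C, the region integral is 17·e^(-3)/8 and the full one is 1/4.
This evaluates to P = 0.42319.

P ≈ 0.4232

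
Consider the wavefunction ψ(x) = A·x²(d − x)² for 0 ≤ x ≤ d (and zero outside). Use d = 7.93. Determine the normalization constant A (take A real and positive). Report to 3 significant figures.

A ≈ 0.00225

Normalization requires ∫|ψ|² dx = 1, integrated from 0 to d.
Expanding the polynomial and integrating term by term, carrying out the integral gives A² · d^9/630.
Hence A² = 1/[d^9/630].
Plugging in d = 7.93 yields A = 0.002254.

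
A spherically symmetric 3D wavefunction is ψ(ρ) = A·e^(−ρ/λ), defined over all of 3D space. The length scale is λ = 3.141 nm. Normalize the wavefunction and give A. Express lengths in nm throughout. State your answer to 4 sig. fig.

Normalization requires ∫|ψ|² 4πρ² dρ = 1, integrated from 0 to ∞.
In 3D with spherical symmetry the volume element is 4πρ² dρ.
Using ∫₀^∞ ρⁿ e^(−αρ) dρ = n!/αⁿ⁺¹, carrying out the integral gives A² · π·λ^3.
With λ = 3.141: A² = 0.010272 and A = 0.10135.

A ≈ 0.1013 nm^(-3/2)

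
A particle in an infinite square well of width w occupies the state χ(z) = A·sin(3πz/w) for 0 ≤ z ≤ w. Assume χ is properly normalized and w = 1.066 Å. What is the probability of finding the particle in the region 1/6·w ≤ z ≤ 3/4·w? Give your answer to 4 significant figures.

P = ∫_{1/6·w}^{3/4·w} |χ(z)|² dz.
The normalization integral ∫|χ|²dz over the whole domain equals w/2·A², and A² cancels in the ratio.
Substituting u = z/w, A² and the length scale cancel in the ratio: P = ∫_{1/6}^{3/4} sin(3·π·u)^2 du / ∫_{0}^{1} sin(3·π·u)^2 du.
With ∫ sin(3·π·u)^2 du = u/2 - sin(6·π·u)/(12·π) + C, the region integral is 7/24 - 1/(12·π) and the full one is 1/2.
The result is P = (-2 + 7·π)/(12·π).

P ≈ 0.5303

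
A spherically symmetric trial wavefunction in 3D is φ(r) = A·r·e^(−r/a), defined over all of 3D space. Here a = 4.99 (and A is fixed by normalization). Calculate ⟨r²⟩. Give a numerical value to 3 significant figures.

⟨r^2⟩ ≈ 187

The expectation value is the |φ|²-weighted average of r^2: ∫ r^2|φ|² 4πr² dr.
The ratio of the moment integral to the normalization integral gives ⟨r²⟩ = 15·a^2/2.
Putting a = 4.99 gives 186.8.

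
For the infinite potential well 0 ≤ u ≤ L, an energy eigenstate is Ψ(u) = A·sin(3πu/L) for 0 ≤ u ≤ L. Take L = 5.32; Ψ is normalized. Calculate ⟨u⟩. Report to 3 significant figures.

⟨u⟩ ≈ 2.66

⟨u⟩ = ∫ u |Ψ|² du over the full domain.
With ∫₀^L sin²(nπu/L) du = L/2, evaluating both integrals, ⟨u⟩ = L/2.
Putting L = 5.32 gives 2.660.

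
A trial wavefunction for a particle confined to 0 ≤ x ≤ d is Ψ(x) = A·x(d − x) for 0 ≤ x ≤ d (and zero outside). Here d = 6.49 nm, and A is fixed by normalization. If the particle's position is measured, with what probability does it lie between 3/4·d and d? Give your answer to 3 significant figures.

P = ∫_{3/4·d}^{d} |Ψ(x)|² dx.
With A² fixed by ∫|Ψ|² = 1, i.e. A² = (d^5/30)^(−1), substitute and integrate.
Substituting u = x/d, A² and the length scale cancel in the ratio: P = ∫_{3/4}^{1} u^2·(1 - u)^2 du / ∫_{0}^{1} u^2·(1 - u)^2 du.
An antiderivative of u^2·(1 - u)^2 is u^3·(6·u^2 - 15·u + 10)/30; evaluating from 3/4 to 1 gives ≈ 0.0034505, while the full integral is 1/30.
This works out to P = 53/512.

P ≈ 0.104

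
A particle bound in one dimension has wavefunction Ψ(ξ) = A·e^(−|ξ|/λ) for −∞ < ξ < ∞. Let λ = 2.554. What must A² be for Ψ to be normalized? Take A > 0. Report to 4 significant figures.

A^2 ≈ 0.3915

Require ∫ |Ψ|² dξ = 1 over the whole domain.
Recall ∫₀^∞ ξ^m e^(−ξ/β) dξ = m!·β^(m+1), with Ψ = A·e^(−|ξ|/λ), the integral evaluates to A²·[λ].
Hence A² = 1/[λ].
Substituting λ = 2.554 gives A² = 0.39154, so A = 0.62573.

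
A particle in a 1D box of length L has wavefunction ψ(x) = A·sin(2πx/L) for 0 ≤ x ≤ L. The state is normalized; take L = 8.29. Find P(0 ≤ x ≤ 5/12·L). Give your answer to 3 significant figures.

The probability is P = ∫ |ψ|² dx over [0, 5/12·L].
The normalization integral ∫|ψ|²dx over the whole domain equals L/2·A², and A² cancels in the ratio.
Let u = x/L; then A² and the length scale cancel, so P = ∫_{0}^{5/12} sin(2·π·u)^2 du ÷ ∫_{0}^{1} sin(2·π·u)^2 du.
An antiderivative of sin(2·π·u)^2 is u/2 - sin(4·π·u)/(8·π); evaluating from 0 to 5/12 gives √(3)/(16·π) + 5/24, while the full integral is 1/2.
Evaluating gives P = √(3)/(8·π) + 5/12.

P ≈ 0.486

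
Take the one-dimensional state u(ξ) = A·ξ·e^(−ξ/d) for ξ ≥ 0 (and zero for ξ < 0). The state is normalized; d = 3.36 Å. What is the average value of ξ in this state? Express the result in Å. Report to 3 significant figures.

⟨ξ⟩ ≈ 5.04 Å

The expectation value is the |u|²-weighted average of ξ: ∫ ξ|u|² dξ.
Since the A² factors cancel between numerator and denominator, ⟨ξ⟩ = 3·d/2.
Putting d = 3.36 gives 5.040.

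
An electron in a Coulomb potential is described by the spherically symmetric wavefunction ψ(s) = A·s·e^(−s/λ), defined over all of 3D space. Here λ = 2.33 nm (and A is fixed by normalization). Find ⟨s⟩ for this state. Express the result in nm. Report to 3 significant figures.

⟨s⟩ ≈ 5.83 nm

The expectation value is the |ψ|²-weighted average of s: ∫ s|ψ|² 4πs² ds.
The ratio of the moment integral to the normalization integral gives ⟨s⟩ = 5·λ/2.
With λ = 2.33, ⟨s⟩ = 5.825.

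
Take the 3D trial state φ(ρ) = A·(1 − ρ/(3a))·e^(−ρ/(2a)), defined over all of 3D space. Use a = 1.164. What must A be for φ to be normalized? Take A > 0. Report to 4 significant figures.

Normalization requires ∫|φ|² 4πρ² dρ = 1, integrated from 0 to ∞.
Using ∫₀^∞ ρⁿ e^(−αρ) dρ = n!/αⁿ⁺¹, carrying out the integral gives A² · 8·π·a^3/3.
Substituting a = 1.164 gives A² = 0.075687, so A = 0.27511.

A ≈ 0.2751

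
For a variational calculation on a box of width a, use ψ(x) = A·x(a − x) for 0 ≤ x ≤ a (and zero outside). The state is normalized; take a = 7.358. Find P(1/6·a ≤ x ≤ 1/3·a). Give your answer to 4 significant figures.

P = ∫_{1/6·a}^{1/3·a} |ψ(x)|² dx.
The normalization integral ∫|ψ|²dx over the whole domain equals a^5/30·A², and A² cancels in the ratio.
Substituting u = x/a, A² and the length scale cancel in the ratio: P = ∫_{1/6}^{1/3} u^2·(1 - u)^2 du / ∫_{0}^{1} u^2·(1 - u)^2 du.
An antiderivative of u^2·(1 - u)^2 is u^3·(6·u^2 - 15·u + 10)/30; evaluating from 1/6 to 1/3 gives ≈ 0.00581276, while the full integral is 1/30.
This works out to P = 113/648.

P ≈ 0.1744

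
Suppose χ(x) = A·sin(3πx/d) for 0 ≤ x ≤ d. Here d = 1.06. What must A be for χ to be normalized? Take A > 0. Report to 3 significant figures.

Require ∫ |χ|² dx = 1 over the whole domain.
With ∫₀^d sin²(nπx/d) dx = d/2, ∫|χ|² dx = A²·(d/2).
With d = 1.06: A² = 1.887 and A = 1.374.

A ≈ 1.37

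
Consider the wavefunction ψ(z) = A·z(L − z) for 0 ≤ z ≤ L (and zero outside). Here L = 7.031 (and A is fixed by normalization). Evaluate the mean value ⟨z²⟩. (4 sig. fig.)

⟨z²⟩ = ∫ z^2 |ψ|² dz over the full domain.
Expanding the polynomial and integrating term by term, since the A² factors cancel between numerator and denominator, ⟨z²⟩ = 2·L^2/7.
With L = 7.031, ⟨z^2⟩ = 14.124.

⟨z^2⟩ ≈ 14.12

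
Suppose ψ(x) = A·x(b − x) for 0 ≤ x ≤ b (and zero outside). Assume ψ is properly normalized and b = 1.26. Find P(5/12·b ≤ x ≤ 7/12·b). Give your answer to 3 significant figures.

The probability is P = ∫ |ψ|² dx over [5/12·b, 7/12·b].
Since A² = 1/(b^5/30), this is the region integral divided by the full normalization integral.
In terms of u = x/b (A² and the length scale cancel between numerator and denominator), P = [∫_{5/12}^{7/12} u^2·(1 - u)^2 du] / [∫_{0}^{1} u^2·(1 - u)^2 du].
With ∫ u^2·(1 - u)^2 du = u^3·(6·u^2 - 15·u + 10)/30 + C, the region integral is ≈ 0.010225 and the full one is 1/30.
The result is P = 0.3068.

P ≈ 0.307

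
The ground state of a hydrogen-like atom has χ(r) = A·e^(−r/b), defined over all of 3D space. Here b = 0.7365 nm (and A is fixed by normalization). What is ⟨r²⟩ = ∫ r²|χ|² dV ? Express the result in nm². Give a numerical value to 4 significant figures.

⟨r^2⟩ ≈ 1.627 nm^2

By definition ⟨r²⟩ = ∫ r^2 |χ(r)|² 4πr² dr.
With ∫₀^∞ r^4 e^(−αr) dr = 4!/α^5, since the A² factors cancel between numerator and denominator, ⟨r²⟩ = 3·b^2.
With b = 0.7365, ⟨r^2⟩ = 1.6273.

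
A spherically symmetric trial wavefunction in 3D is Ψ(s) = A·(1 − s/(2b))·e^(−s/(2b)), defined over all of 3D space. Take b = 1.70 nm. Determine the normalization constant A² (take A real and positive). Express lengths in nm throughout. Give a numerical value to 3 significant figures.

The normalization condition is ∫|Ψ|² 4πs² ds = 1 from 0 to ∞.
Using ∫₀^∞ sⁿ e^(−αs) ds = n!/αⁿ⁺¹, ∫|Ψ|² 4πs² ds = A²·(8·π·b^3).
Hence A² = 1/[8·π·b^3].
Plugging in b = 1.70 yields A = 0.08999.

A^2 ≈ 0.00810 nm^(-3)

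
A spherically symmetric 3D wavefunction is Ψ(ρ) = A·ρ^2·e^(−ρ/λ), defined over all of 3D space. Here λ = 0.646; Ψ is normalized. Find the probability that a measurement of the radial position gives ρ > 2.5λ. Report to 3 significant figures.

P ≈ 0.762

With dV = 4πρ²dρ, the probability is ∫|Ψ|² dV over ρ > 2.5λ.
The full normalization integral is A²·[45·π·λ^7/2] = 1, fixing A².
Substituting u = ρ/λ, A², 4π and the length scale all cancel in the ratio: P = ∫_{2.5}^{∞} u^6·e^(-2·u) du / ∫_{0}^{∞} u^6·e^(-2·u) du.
Using ∫ u^6·e^(-2·u) du = -(4·u^6 + 12·u^5 + 30·u^4 + 60·u^3 + 90·u^2 + 90·u + 45)·e^(-2·u)/8, the numerator is ≈ 4.2873 and the denominator is 45/8.
Taking the ratio yields P = 0.7622.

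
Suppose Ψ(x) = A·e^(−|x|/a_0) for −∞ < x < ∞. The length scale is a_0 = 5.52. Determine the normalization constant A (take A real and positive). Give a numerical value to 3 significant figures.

The normalization condition is ∫|Ψ|² dx = 1 from −∞ to ∞.
The integral (without the A² prefactor) comes out to a_0.
With a_0 = 5.52: A² = 0.1812 and A = 0.4256.

A ≈ 0.426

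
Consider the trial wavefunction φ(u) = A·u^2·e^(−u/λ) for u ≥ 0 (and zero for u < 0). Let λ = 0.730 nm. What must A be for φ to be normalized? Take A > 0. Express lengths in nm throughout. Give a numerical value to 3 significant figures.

A ≈ 2.54 nm^(-5/2)

Require ∫ |φ|² du = 1 over the whole domain.
With φ = A·u^2·e^(−u/λ), the integral evaluates to A²·[3·λ^5/4].
Setting this equal to 1 gives A² = 1/(3·λ^5/4).
With λ = 0.730: A² = 6.432 and A = 2.536.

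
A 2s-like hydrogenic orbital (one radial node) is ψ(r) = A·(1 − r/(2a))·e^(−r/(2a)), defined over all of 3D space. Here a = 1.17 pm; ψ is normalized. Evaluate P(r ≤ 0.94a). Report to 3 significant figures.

P ≈ 0.0315

Integrate the radial probability density 4πr²|ψ|² over r ≤ 0.94a.
A² is fixed by ∫₀^∞ 4πr²|ψ|² dr = 1, i.e. A² = (8·π·a^3)^(−1).
In terms of u = r/a (A², 4π and the length scale all cancel between numerator and denominator), P = [∫_{0}^{0.94} u^2·(1 - u/2)^2·e^(-u) du] / [∫_{0}^{∞} u^2·(1 - u/2)^2·e^(-u) du].
With ∫ u^2·(1 - u/2)^2·e^(-u) du = -(u^4/4 + u^2 + 2·u + 2)·e^(-u) + C, the region integral is ≈ 0.062960 and the full one is 2.
Taking the ratio yields P = 0.03148.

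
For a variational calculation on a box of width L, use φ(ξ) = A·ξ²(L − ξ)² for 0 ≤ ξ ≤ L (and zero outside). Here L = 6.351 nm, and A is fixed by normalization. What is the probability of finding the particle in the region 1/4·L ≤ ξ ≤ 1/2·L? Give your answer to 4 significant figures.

P ≈ 0.4511

|φ|² is the probability density, so P = ∫_{1/4·L}^{1/2·L} |φ|² dξ.
With A² fixed by ∫|φ|² = 1, i.e. A² = (L^9/630)^(−1), substitute and integrate.
Let u = ξ/L; then A² and the length scale cancel, so P = ∫_{1/4}^{1/2} u^4·(1 - u)^4 du ÷ ∫_{0}^{1} u^4·(1 - u)^4 du.
Using ∫ u^4·(1 - u)^4 du = u^5·(70·u^4 - 315·u^3 + 540·u^2 - 420·u + 126)/630, the numerator is ≈ 0.000715988 and the denominator is 1/630.
Taking the ratio, P = 0.45107.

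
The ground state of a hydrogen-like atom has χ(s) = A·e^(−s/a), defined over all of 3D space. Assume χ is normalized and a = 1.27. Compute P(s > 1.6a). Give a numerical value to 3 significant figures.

Integrate the radial probability density 4πs²|χ|² over s > 1.6a.
A² is fixed by ∫₀^∞ 4πs²|χ|² ds = 1, i.e. A² = (π·a^3)^(−1).
Let u = s/a; then A², 4π and the length scale all cancel, so P = ∫_{1.6}^{∞} u^2·e^(-2·u) du ÷ ∫_{0}^{∞} u^2·e^(-2·u) du.
With ∫ u^2·e^(-2·u) du = -(2·u^2 + 2·u + 1)·e^(-2·u)/4 + C, the region integral is 233·e^(-16/5)/100 and the full one is 1/4.
This evaluates to P = 0.3799.

P ≈ 0.380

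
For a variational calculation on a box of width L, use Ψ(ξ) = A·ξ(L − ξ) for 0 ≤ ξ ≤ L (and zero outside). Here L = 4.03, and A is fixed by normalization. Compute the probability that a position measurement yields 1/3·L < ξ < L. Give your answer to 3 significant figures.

P ≈ 0.790

P = ∫_{1/3·L}^{L} |Ψ(ξ)|² dξ.
The normalization integral ∫|Ψ|²dξ over the whole domain equals L^5/30·A², and A² cancels in the ratio.
Let u = ξ/L; then A² and the length scale cancel, so P = ∫_{1/3}^{1} u^2·(1 - u)^2 du ÷ ∫_{0}^{1} u^2·(1 - u)^2 du.
Using ∫ u^2·(1 - u)^2 du = u^3·(6·u^2 - 15·u + 10)/30, the numerator is 32/1215 and the denominator is 1/30.
This works out to P = 64/81.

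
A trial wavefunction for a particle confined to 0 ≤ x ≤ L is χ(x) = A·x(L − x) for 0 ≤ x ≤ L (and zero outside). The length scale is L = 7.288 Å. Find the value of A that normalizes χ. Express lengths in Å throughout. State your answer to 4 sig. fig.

We need A² ∫|f|² dx = 1, taking the integral from 0 to L.
Expanding the polynomial and integrating term by term, ∫|χ|² dx = A²·(L^5/30).
So A² = (L^5/30)^(−1).
Plugging in L = 7.288 yields A = 0.038198.

A ≈ 0.03820 Å^(-5/2)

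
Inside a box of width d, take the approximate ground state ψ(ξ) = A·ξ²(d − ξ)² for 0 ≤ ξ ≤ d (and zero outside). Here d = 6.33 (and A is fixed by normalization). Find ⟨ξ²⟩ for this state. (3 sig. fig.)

The expectation value is the |ψ|²-weighted average of ξ^2: ∫ ξ^2|ψ|² dξ.
Expanding the polynomial and integrating term by term, the ratio of the moment integral to the normalization integral gives ⟨ξ²⟩ = 3·d^2/11.
With d = 6.33, ⟨ξ^2⟩ = 10.93.

⟨ξ^2⟩ ≈ 10.9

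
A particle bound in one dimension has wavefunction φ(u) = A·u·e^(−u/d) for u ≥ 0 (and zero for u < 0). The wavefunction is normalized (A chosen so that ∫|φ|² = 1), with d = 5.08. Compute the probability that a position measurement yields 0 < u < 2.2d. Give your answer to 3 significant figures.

The probability is P = ∫ |φ|² du over [0, 2.2d].
The normalization integral ∫|φ|²du over the whole domain equals d^3/4·A², and A² cancels in the ratio.
In terms of t = u/d (A² and the length scale cancel between numerator and denominator), P = [∫_{0}^{2.2} t^2·e^(-2·t) dt] / [∫_{0}^{∞} t^2·e^(-2·t) dt].
Using ∫ t^2·e^(-2·t) dt = -(2·t^2 + 2·t + 1)·e^(-2·t)/4, the numerator is 1/4 - 377·e^(-22/5)/100 and the denominator is 1/4.
The result is P = 0.8149.

P ≈ 0.815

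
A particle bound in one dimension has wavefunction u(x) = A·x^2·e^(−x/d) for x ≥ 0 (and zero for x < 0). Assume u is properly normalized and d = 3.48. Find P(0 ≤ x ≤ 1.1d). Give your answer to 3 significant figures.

The probability is P = ∫ |u|² dx over [0, 1.1d].
The normalization integral ∫|u|²dx over the whole domain equals 3·d^5/4·A², and A² cancels in the ratio.
In terms of t = x/d (A² and the length scale cancel between numerator and denominator), P = [∫_{0}^{1.1} t^4·e^(-2·t) dt] / [∫_{0}^{∞} t^4·e^(-2·t) dt].
An antiderivative of t^4·e^(-2·t) is -(t^4/2 + t^3 + 3·t^2/2 + 3·t/2 + 3/4)·e^(-2·t); evaluating from 0 to 1.1 gives ≈ 0.054372, while the full integral is 3/4.
This works out to P = 0.07250.

P ≈ 0.0725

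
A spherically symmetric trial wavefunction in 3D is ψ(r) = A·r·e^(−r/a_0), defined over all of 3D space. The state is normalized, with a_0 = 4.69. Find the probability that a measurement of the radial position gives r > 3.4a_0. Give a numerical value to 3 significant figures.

With dV = 4πr²dr, the probability is ∫|ψ|² dV over r > 3.4a_0.
The full normalization integral is A²·[3·π·a_0^5] = 1, fixing A².
In terms of u = r/a_0 (A², 4π and the length scale all cancel between numerator and denominator), P = [∫_{3.4}^{∞} u^4·e^(-2·u) du] / [∫_{0}^{∞} u^4·e^(-2·u) du].
With ∫ u^4·e^(-2·u) du = -(u^4/2 + u^3 + 3·u^2/2 + 3·u/2 + 3/4)·e^(-2·u) + C, the region integral is ≈ 0.14402 and the full one is 3/4.
Taking the ratio yields P = 0.1920.

P ≈ 0.192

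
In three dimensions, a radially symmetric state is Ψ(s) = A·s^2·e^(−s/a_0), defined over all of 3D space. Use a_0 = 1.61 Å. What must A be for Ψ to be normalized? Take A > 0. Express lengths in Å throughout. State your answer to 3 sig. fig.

A ≈ 0.0225 Å^(-7/2)

The normalization condition is ∫|Ψ|² 4πs² ds = 1 from 0 to ∞.
With Ψ = A·s^2·e^(−s/a_0), the integral evaluates to A²·[45·π·a_0^7/2].
Substituting a_0 = 1.61 gives A² = 0.0005045, so A = 0.02246.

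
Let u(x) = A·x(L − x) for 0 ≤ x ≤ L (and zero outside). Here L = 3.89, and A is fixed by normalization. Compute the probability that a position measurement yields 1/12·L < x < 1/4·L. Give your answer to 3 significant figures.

P = ∫_{1/12·L}^{1/4·L} |u(x)|² dx.
The normalization integral ∫|u|²dx over the whole domain equals L^5/30·A², and A² cancels in the ratio.
In terms of t = x/L (A² and the length scale cancel between numerator and denominator), P = [∫_{1/12}^{1/4} t^2·(1 - t)^2 dt] / [∫_{0}^{1} t^2·(1 - t)^2 dt].
An antiderivative of t^2·(1 - t)^2 is t^3·(6·t^2 - 15·t + 10)/30; evaluating from 1/12 to 1/4 gives ≈ 0.0032809, while the full integral is 1/30.
The result is P = 0.09843.

P ≈ 0.0984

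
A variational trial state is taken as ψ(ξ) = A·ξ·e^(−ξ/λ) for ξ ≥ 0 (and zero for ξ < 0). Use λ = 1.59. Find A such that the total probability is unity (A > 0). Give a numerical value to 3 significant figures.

The normalization condition is ∫|ψ|² dξ = 1 from 0 to ∞.
Recall ∫₀^∞ ξ^m e^(−ξ/β) dξ = m!·β^(m+1), ∫|ψ|² dξ = A²·(λ^3/4).
Hence A² = 1/[λ^3/4].
With λ = 1.59: A² = 0.9951 and A = 0.9975.

A ≈ 0.998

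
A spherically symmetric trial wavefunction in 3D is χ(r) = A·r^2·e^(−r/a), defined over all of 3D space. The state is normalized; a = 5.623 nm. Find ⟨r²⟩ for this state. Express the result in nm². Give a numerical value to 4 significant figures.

By definition ⟨r²⟩ = ∫ r^2 |χ(r)|² 4πr² dr.
Recall ∫₀^∞ r^m e^(−r/β) dr = m!·β^(m+1), evaluating both integrals, ⟨r²⟩ = 14·a^2.
Putting a = 5.623 gives 442.65.

⟨r^2⟩ ≈ 442.7 nm^2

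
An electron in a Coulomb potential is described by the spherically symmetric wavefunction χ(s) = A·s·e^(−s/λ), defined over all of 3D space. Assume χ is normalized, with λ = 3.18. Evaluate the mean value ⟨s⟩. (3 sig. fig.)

The expectation value is the |χ|²-weighted average of s: ∫ s|χ|² 4πs² ds.
With ∫₀^∞ s^5 e^(−αs) ds = 5!/α^6, the ratio of the moment integral to the normalization integral gives ⟨s⟩ = 5·λ/2.
With λ = 3.18, ⟨s⟩ = 7.950.

⟨s⟩ ≈ 7.95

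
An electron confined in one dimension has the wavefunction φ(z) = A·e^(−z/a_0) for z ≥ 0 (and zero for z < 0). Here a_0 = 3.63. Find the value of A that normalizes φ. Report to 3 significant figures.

The normalization condition is ∫|φ|² dz = 1 from 0 to ∞.
Recall ∫₀^∞ z^m e^(−z/β) dz = m!·β^(m+1), the integral (without the A² prefactor) comes out to a_0/2.
Setting this equal to 1 gives A² = 1/(a_0/2).
Substituting a_0 = 3.63 gives A² = 0.5510, so A = 0.7423.

A ≈ 0.742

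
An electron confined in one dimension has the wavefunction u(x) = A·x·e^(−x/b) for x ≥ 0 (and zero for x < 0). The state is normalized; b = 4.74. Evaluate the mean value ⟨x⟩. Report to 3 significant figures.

⟨x⟩ ≈ 7.11

The expectation value is the |u|²-weighted average of x: ∫ x|u|² dx.
The ratio of the moment integral to the normalization integral gives ⟨x⟩ = 3·b/2.
Putting b = 4.74 gives 7.110.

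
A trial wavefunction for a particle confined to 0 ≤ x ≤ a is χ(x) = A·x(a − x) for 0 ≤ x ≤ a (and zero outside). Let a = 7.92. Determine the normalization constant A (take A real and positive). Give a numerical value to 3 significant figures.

Normalization requires ∫|χ|² dx = 1, integrated from 0 to a.
Expanding the polynomial and integrating term by term, ∫|χ|² dx = A²·(a^5/30).
Hence A² = 1/[a^5/30].
Substituting a = 7.92 gives A² = 0.0009627, so A = 0.03103.

A ≈ 0.0310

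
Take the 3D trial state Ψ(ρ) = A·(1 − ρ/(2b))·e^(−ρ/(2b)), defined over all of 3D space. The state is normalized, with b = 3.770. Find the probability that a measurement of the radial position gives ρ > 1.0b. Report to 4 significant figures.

P ≈ 0.9657

Integrate the radial probability density 4πρ²|Ψ|² over ρ > 1.0b.
Normalization gives A² = 1/(8·π·b^3).
Let u = ρ/b; then A², 4π and the length scale all cancel, so P = ∫_{1.0}^{∞} u^2·(1 - u/2)^2·e^(-u) du ÷ ∫_{0}^{∞} u^2·(1 - u/2)^2·e^(-u) du.
With ∫ u^2·(1 - u/2)^2·e^(-u) du = -(u^4/4 + u^2 + 2·u + 2)·e^(-u) + C, the region integral is 21·e^(-1)/4 and the full one is 2.
This evaluates to P = 0.96568.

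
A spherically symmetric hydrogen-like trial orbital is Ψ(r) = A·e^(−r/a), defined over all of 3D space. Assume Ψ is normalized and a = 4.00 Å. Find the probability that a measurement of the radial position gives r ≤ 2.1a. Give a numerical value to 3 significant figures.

P ≈ 0.790

P = ∫ |Ψ|² 4πr² dr over r ≤ 2.1a.
Normalization gives A² = 1/(π·a^3).
Let u = r/a; then A², 4π and the length scale all cancel, so P = ∫_{0}^{2.1} u^2·e^(-2·u) du ÷ ∫_{0}^{∞} u^2·e^(-2·u) du.
Using ∫ u^2·e^(-2·u) du = -(2·u^2 + 2·u + 1)·e^(-2·u)/4, the numerator is 1/4 - 701·e^(-21/5)/200 and the denominator is 1/4.
Taking the ratio yields P = 0.7898.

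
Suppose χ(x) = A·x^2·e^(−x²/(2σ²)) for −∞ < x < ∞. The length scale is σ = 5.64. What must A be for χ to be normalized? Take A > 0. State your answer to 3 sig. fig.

The normalization condition is ∫|χ|² dx = 1 from −∞ to ∞.
The integral (without the A² prefactor) comes out to 3·√(π)·σ^5/4.
Plugging in σ = 5.64 yields A = 0.01148.

A ≈ 0.0115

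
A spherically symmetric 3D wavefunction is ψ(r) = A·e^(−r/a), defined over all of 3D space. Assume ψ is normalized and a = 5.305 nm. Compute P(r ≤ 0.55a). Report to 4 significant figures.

P ≈ 0.09958

Integrate the radial probability density 4πr²|ψ|² over r ≤ 0.55a.
A² is fixed by ∫₀^∞ 4πr²|ψ|² dr = 1, i.e. A² = (π·a^3)^(−1).
Substituting u = r/a, A², 4π and the length scale all cancel in the ratio: P = ∫_{0}^{0.55} u^2·e^(-2·u) du / ∫_{0}^{∞} u^2·e^(-2·u) du.
An antiderivative of u^2·e^(-2·u) is -(2·u^2 + 2·u + 1)·e^(-2·u)/4; evaluating from 0 to 0.55 gives 1/4 - 541·e^(-11/10)/800, while the full integral is 1/4.
This evaluates to P = 0.099584.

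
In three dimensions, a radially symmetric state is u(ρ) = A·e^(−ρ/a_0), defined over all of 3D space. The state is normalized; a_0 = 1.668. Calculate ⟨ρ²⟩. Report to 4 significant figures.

The expectation value is the |u|²-weighted average of ρ^2: ∫ ρ^2|u|² 4πρ² dρ.
Evaluating both integrals, ⟨ρ²⟩ = 3·a_0^2.
With a_0 = 1.668, ⟨ρ^2⟩ = 8.3467.

⟨ρ^2⟩ ≈ 8.347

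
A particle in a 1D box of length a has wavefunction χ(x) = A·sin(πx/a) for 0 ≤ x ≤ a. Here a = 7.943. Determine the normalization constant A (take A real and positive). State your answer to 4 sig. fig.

A ≈ 0.5018

Normalization requires ∫|χ|² dx = 1, integrated from 0 to a.
Using sin²θ = (1 − cos 2θ)/2, carrying out the integral gives A² · a/2.
Hence A² = 1/[a/2].
With a = 7.943: A² = 0.25179 and A = 0.50179.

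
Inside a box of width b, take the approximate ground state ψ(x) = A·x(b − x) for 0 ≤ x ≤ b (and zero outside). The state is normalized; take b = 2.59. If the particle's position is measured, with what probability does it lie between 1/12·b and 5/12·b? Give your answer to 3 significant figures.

P ≈ 0.342

P = ∫_{1/12·b}^{5/12·b} |ψ(x)|² dx.
With A² fixed by ∫|ψ|² = 1, i.e. A² = (b^5/30)^(−1), substitute and integrate.
Let u = x/b; then A² and the length scale cancel, so P = ∫_{1/12}^{5/12} u^2·(1 - u)^2 du ÷ ∫_{0}^{1} u^2·(1 - u)^2 du.
Using ∫ u^2·(1 - u)^2 du = u^3·(6·u^2 - 15·u + 10)/30, the numerator is ≈ 0.011384 and the denominator is 1/30.
Evaluating gives P = 0.3415.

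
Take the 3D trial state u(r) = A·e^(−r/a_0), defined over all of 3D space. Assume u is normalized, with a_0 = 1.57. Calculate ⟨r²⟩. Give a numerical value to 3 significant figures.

The expectation value is the |u|²-weighted average of r^2: ∫ r^2|u|² 4πr² dr.
Since the A² factors cancel between numerator and denominator, ⟨r²⟩ = 3·a_0^2.
Putting a_0 = 1.57 gives 7.395.

⟨r^2⟩ ≈ 7.39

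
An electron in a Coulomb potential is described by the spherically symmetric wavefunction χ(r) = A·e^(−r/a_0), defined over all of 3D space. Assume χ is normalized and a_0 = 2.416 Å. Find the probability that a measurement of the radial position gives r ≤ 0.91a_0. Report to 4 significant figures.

P ≈ 0.2747

P = ∫ |χ|² 4πr² dr over r ≤ 0.91a_0.
Normalization gives A² = 1/(π·a_0^3).
Substituting u = r/a_0, A², 4π and the length scale all cancel in the ratio: P = ∫_{0}^{0.91} u^2·e^(-2·u) du / ∫_{0}^{∞} u^2·e^(-2·u) du.
An antiderivative of u^2·e^(-2·u) is -(2·u^2 + 2·u + 1)·e^(-2·u)/4; evaluating from 0 to 0.91 gives ≈ 0.0686851, while the full integral is 1/4.
The region integral divided by the full integral gives P = 0.27474.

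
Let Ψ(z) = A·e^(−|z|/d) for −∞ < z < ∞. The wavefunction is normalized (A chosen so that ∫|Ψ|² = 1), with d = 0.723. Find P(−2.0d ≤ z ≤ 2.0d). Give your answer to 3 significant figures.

P ≈ 0.982

P = ∫_{−2.0d}^{2.0d} |Ψ(z)|² dz.
Since A² = 1/(d), this is the region integral divided by the full normalization integral.
By symmetry take twice the z ≥ 0 contribution in numerator and denominator; the 2's cancel. Let u = z/d; then A² and the length scale cancel, so P = ∫_{0}^{2.0} e^(-2·u) du ÷ ∫_{0}^{∞} e^(-2·u) du.
With ∫ e^(-2·u) du = -e^(-2·u)/2 + C, the region integral is 1/2 - e^(-4)/2 and the full one is 1/2.
Taking the ratio, P = 0.9817.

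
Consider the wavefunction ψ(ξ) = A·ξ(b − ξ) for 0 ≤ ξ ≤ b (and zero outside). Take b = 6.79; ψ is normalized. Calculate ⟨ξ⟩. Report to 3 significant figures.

The expectation value is the |ψ|²-weighted average of ξ: ∫ ξ|ψ|² dξ.
Expanding the polynomial and integrating term by term, since the A² factors cancel between numerator and denominator, ⟨ξ⟩ = b/2.
With b = 6.79, ⟨ξ⟩ = 3.395.

⟨ξ⟩ ≈ 3.40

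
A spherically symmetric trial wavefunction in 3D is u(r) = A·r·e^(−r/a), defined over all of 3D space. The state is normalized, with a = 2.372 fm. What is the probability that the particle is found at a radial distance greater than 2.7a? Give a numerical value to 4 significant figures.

Integrate the radial probability density 4πr²|u|² over r > 2.7a.
Normalization gives A² = 1/(3·π·a^5).
Let t = r/a; then A², 4π and the length scale all cancel, so P = ∫_{2.7}^{∞} t^4·e^(-2·t) dt ÷ ∫_{0}^{∞} t^4·e^(-2·t) dt.
Using ∫ t^4·e^(-2·t) dt = -(t^4/2 + t^3 + 3·t^2/2 + 3·t/2 + 3/4)·e^(-2·t), the numerator is ≈ 0.279983 and the denominator is 3/4.
This evaluates to P = 0.37331.

P ≈ 0.3733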